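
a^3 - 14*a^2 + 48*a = a*(a - 8)*(a - 6)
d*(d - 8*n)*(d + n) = d^3 - 7*d^2*n - 8*d*n^2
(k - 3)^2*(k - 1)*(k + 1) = k^4 - 6*k^3 + 8*k^2 + 6*k - 9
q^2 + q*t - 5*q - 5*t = (q - 5)*(q + t)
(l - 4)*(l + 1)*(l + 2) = l^3 - l^2 - 10*l - 8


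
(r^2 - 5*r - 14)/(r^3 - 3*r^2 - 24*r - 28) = 1/(r + 2)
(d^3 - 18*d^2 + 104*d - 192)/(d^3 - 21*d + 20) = (d^2 - 14*d + 48)/(d^2 + 4*d - 5)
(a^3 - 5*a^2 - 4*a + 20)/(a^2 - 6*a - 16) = (a^2 - 7*a + 10)/(a - 8)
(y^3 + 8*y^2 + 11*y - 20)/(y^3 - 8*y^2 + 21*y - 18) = (y^3 + 8*y^2 + 11*y - 20)/(y^3 - 8*y^2 + 21*y - 18)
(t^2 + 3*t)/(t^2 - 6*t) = (t + 3)/(t - 6)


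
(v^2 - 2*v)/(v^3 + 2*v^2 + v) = (v - 2)/(v^2 + 2*v + 1)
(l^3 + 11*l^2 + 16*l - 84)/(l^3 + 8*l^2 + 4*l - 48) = (l + 7)/(l + 4)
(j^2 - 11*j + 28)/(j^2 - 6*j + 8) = (j - 7)/(j - 2)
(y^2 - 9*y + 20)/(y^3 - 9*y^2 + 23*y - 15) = (y - 4)/(y^2 - 4*y + 3)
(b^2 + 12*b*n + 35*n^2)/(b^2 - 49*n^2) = (b + 5*n)/(b - 7*n)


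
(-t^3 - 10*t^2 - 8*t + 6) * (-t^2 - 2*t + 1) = t^5 + 12*t^4 + 27*t^3 - 20*t + 6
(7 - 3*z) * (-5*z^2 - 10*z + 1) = 15*z^3 - 5*z^2 - 73*z + 7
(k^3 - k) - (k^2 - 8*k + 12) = k^3 - k^2 + 7*k - 12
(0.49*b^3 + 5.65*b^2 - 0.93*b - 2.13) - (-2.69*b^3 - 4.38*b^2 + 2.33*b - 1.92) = 3.18*b^3 + 10.03*b^2 - 3.26*b - 0.21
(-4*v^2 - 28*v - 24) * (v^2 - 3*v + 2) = -4*v^4 - 16*v^3 + 52*v^2 + 16*v - 48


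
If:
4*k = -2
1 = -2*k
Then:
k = -1/2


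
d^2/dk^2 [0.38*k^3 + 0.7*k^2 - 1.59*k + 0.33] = 2.28*k + 1.4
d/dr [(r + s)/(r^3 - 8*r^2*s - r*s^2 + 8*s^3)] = (-2*r + 9*s)/(r^4 - 18*r^3*s + 97*r^2*s^2 - 144*r*s^3 + 64*s^4)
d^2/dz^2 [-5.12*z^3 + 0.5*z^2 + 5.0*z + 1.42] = 1.0 - 30.72*z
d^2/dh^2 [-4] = 0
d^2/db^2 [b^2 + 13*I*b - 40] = 2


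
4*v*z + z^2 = z*(4*v + z)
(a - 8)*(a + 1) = a^2 - 7*a - 8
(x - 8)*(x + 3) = x^2 - 5*x - 24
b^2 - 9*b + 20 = (b - 5)*(b - 4)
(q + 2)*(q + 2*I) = q^2 + 2*q + 2*I*q + 4*I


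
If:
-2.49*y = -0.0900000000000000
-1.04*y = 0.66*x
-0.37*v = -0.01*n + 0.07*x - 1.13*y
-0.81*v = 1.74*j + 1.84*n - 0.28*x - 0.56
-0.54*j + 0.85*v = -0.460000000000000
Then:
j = 1.01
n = -0.71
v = 0.10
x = -0.06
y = 0.04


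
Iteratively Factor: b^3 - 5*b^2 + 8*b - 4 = (b - 1)*(b^2 - 4*b + 4) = (b - 2)*(b - 1)*(b - 2)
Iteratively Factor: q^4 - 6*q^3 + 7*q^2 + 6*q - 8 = (q - 4)*(q^3 - 2*q^2 - q + 2) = (q - 4)*(q - 1)*(q^2 - q - 2) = (q - 4)*(q - 1)*(q + 1)*(q - 2)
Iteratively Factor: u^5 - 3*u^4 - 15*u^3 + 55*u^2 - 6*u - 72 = (u + 1)*(u^4 - 4*u^3 - 11*u^2 + 66*u - 72) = (u - 2)*(u + 1)*(u^3 - 2*u^2 - 15*u + 36) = (u - 2)*(u + 1)*(u + 4)*(u^2 - 6*u + 9) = (u - 3)*(u - 2)*(u + 1)*(u + 4)*(u - 3)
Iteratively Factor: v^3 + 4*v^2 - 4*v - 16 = (v - 2)*(v^2 + 6*v + 8) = (v - 2)*(v + 2)*(v + 4)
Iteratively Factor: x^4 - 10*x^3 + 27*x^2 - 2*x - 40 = (x + 1)*(x^3 - 11*x^2 + 38*x - 40) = (x - 4)*(x + 1)*(x^2 - 7*x + 10) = (x - 5)*(x - 4)*(x + 1)*(x - 2)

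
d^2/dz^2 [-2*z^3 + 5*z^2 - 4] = 10 - 12*z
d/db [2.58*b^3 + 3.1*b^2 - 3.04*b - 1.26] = 7.74*b^2 + 6.2*b - 3.04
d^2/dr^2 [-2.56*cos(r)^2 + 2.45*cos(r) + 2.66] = -2.45*cos(r) + 5.12*cos(2*r)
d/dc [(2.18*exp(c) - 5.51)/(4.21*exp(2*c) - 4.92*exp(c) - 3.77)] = (-9.1778*exp(2*c) + 46.3942*exp(c) - 35.3278)*exp(c)/(17.7241*exp(4*c) - 41.4264*exp(3*c) - 7.537*exp(2*c) + 37.0968*exp(c) + 14.2129)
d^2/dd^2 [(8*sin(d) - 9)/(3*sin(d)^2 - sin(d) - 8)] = (72*sin(d)^5 - 300*sin(d)^4 + 1089*sin(d)^3 - 451*sin(d)^2 - 730*sin(d) + 578)/(-3*sin(d)^2 + sin(d) + 8)^3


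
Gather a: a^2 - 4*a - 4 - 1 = a^2 - 4*a - 5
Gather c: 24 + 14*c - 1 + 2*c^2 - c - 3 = 2*c^2 + 13*c + 20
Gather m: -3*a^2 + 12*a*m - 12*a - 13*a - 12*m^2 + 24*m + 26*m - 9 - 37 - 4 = -3*a^2 - 25*a - 12*m^2 + m*(12*a + 50) - 50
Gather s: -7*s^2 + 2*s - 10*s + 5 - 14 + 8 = -7*s^2 - 8*s - 1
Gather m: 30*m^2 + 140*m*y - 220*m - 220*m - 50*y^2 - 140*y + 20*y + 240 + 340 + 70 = 30*m^2 + m*(140*y - 440) - 50*y^2 - 120*y + 650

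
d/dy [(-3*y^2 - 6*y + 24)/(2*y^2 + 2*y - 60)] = 3*(y^2 + 44*y + 52)/(2*(y^4 + 2*y^3 - 59*y^2 - 60*y + 900))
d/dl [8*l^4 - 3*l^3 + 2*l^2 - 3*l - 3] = 32*l^3 - 9*l^2 + 4*l - 3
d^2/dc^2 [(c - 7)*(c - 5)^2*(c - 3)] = 12*c^2 - 120*c + 292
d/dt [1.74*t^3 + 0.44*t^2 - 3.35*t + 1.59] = 5.22*t^2 + 0.88*t - 3.35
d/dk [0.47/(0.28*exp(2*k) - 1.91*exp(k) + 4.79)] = (0.8977 - 0.2632*exp(k))*exp(k)/(0.28*exp(2*k) - 1.91*exp(k) + 4.79)^2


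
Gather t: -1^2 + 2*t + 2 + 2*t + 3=4*t + 4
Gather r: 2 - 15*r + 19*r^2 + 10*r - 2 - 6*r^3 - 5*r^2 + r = -6*r^3 + 14*r^2 - 4*r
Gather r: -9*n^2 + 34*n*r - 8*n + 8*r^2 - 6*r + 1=-9*n^2 - 8*n + 8*r^2 + r*(34*n - 6) + 1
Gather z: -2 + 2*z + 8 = 2*z + 6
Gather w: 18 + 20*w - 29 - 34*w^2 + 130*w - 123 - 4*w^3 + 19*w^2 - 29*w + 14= -4*w^3 - 15*w^2 + 121*w - 120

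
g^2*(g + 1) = g^3 + g^2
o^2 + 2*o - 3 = (o - 1)*(o + 3)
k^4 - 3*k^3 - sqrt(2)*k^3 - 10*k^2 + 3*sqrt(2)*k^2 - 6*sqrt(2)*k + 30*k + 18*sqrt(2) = (k - 3)*(k - 3*sqrt(2))*(k + sqrt(2))^2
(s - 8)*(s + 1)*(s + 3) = s^3 - 4*s^2 - 29*s - 24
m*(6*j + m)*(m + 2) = 6*j*m^2 + 12*j*m + m^3 + 2*m^2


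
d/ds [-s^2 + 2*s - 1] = 2 - 2*s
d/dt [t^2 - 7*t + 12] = 2*t - 7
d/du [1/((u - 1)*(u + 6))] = (-2*u - 5)/(u^4 + 10*u^3 + 13*u^2 - 60*u + 36)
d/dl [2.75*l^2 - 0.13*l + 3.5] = 5.5*l - 0.13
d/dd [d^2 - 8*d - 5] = 2*d - 8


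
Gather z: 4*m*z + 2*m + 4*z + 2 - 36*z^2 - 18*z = 2*m - 36*z^2 + z*(4*m - 14) + 2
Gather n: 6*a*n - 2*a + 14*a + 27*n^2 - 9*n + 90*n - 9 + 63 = 12*a + 27*n^2 + n*(6*a + 81) + 54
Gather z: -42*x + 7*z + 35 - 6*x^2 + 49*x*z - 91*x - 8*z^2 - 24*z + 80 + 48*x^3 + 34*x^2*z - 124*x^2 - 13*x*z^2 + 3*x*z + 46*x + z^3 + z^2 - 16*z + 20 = 48*x^3 - 130*x^2 - 87*x + z^3 + z^2*(-13*x - 7) + z*(34*x^2 + 52*x - 33) + 135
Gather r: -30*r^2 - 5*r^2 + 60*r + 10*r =-35*r^2 + 70*r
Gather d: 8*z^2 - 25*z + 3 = 8*z^2 - 25*z + 3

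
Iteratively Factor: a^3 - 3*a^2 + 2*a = (a - 2)*(a^2 - a) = (a - 2)*(a - 1)*(a)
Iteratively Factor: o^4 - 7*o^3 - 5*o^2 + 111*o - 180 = (o - 3)*(o^3 - 4*o^2 - 17*o + 60) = (o - 3)^2*(o^2 - o - 20) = (o - 5)*(o - 3)^2*(o + 4)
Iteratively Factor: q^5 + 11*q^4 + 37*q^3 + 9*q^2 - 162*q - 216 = (q - 2)*(q^4 + 13*q^3 + 63*q^2 + 135*q + 108) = (q - 2)*(q + 4)*(q^3 + 9*q^2 + 27*q + 27) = (q - 2)*(q + 3)*(q + 4)*(q^2 + 6*q + 9) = (q - 2)*(q + 3)^2*(q + 4)*(q + 3)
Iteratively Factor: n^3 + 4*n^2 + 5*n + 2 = (n + 1)*(n^2 + 3*n + 2) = (n + 1)^2*(n + 2)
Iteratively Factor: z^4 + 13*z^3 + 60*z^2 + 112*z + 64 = (z + 1)*(z^3 + 12*z^2 + 48*z + 64) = (z + 1)*(z + 4)*(z^2 + 8*z + 16) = (z + 1)*(z + 4)^2*(z + 4)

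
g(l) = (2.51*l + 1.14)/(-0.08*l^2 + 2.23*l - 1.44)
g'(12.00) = 0.13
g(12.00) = 2.27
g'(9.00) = 0.08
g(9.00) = 1.95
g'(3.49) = -0.11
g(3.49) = 1.84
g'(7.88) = 0.06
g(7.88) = 1.87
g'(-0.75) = -0.62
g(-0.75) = 0.24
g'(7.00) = 0.05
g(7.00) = 1.83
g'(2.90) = -0.21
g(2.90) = 1.93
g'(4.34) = -0.03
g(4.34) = 1.79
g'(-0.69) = -0.68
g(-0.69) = 0.20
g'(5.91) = 0.02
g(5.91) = 1.79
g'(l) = (0.16*l - 2.23)*(2.51*l + 1.14)/(-0.08*l^2 + 2.23*l - 1.44)^2 + 2.51/(-0.08*l^2 + 2.23*l - 1.44) = (0.2008*l^2 + 0.1824*l - 6.1566)/(0.0064*l^4 - 0.3568*l^3 + 5.2033*l^2 - 6.4224*l + 2.0736)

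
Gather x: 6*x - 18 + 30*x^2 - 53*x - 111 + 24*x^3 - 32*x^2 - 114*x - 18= 24*x^3 - 2*x^2 - 161*x - 147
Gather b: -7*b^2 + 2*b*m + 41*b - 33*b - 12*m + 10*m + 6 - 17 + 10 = -7*b^2 + b*(2*m + 8) - 2*m - 1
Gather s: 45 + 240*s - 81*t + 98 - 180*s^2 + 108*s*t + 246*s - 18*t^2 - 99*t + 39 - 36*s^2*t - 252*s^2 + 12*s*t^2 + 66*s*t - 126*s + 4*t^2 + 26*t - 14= s^2*(-36*t - 432) + s*(12*t^2 + 174*t + 360) - 14*t^2 - 154*t + 168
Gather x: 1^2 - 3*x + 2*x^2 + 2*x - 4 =2*x^2 - x - 3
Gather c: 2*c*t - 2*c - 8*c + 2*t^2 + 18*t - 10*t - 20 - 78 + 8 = c*(2*t - 10) + 2*t^2 + 8*t - 90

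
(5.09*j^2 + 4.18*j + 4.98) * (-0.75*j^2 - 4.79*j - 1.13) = -3.8175*j^4 - 27.5161*j^3 - 29.5089*j^2 - 28.5776*j - 5.6274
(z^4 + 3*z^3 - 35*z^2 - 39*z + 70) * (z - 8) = z^5 - 5*z^4 - 59*z^3 + 241*z^2 + 382*z - 560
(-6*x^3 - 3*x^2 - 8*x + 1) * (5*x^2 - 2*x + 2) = -30*x^5 - 3*x^4 - 46*x^3 + 15*x^2 - 18*x + 2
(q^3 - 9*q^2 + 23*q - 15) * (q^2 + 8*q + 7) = q^5 - q^4 - 42*q^3 + 106*q^2 + 41*q - 105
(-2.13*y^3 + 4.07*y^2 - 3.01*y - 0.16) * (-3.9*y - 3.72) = 8.307*y^4 - 7.9494*y^3 - 3.4014*y^2 + 11.8212*y + 0.5952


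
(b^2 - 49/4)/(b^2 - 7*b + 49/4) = (2*b + 7)/(2*b - 7)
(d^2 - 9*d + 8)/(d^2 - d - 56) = (d - 1)/(d + 7)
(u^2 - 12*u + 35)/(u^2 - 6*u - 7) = (u - 5)/(u + 1)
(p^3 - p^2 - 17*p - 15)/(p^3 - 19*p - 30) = (p + 1)/(p + 2)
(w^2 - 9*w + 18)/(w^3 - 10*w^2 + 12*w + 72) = (w - 3)/(w^2 - 4*w - 12)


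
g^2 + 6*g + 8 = (g + 2)*(g + 4)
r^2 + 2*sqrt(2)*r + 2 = (r + sqrt(2))^2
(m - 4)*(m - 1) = m^2 - 5*m + 4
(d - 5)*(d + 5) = d^2 - 25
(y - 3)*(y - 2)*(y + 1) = y^3 - 4*y^2 + y + 6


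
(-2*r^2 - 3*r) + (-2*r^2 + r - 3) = -4*r^2 - 2*r - 3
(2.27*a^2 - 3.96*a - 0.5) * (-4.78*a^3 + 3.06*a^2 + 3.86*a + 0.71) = -10.8506*a^5 + 25.875*a^4 - 0.965399999999999*a^3 - 15.2039*a^2 - 4.7416*a - 0.355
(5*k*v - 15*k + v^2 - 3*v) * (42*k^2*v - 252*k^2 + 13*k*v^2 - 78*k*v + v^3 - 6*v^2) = 210*k^3*v^2 - 1890*k^3*v + 3780*k^3 + 107*k^2*v^3 - 963*k^2*v^2 + 1926*k^2*v + 18*k*v^4 - 162*k*v^3 + 324*k*v^2 + v^5 - 9*v^4 + 18*v^3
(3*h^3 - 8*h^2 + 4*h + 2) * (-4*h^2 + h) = -12*h^5 + 35*h^4 - 24*h^3 - 4*h^2 + 2*h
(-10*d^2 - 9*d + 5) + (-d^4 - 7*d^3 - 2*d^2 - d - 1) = -d^4 - 7*d^3 - 12*d^2 - 10*d + 4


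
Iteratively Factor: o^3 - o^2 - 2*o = (o + 1)*(o^2 - 2*o) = o*(o + 1)*(o - 2)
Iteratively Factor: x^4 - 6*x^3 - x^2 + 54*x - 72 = (x + 3)*(x^3 - 9*x^2 + 26*x - 24) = (x - 3)*(x + 3)*(x^2 - 6*x + 8) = (x - 4)*(x - 3)*(x + 3)*(x - 2)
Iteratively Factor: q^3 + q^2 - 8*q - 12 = (q + 2)*(q^2 - q - 6) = (q - 3)*(q + 2)*(q + 2)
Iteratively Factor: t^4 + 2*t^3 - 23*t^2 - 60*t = (t)*(t^3 + 2*t^2 - 23*t - 60) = t*(t + 3)*(t^2 - t - 20) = t*(t - 5)*(t + 3)*(t + 4)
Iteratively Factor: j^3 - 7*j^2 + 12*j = (j)*(j^2 - 7*j + 12) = j*(j - 4)*(j - 3)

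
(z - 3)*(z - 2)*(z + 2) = z^3 - 3*z^2 - 4*z + 12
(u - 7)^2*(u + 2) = u^3 - 12*u^2 + 21*u + 98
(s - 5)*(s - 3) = s^2 - 8*s + 15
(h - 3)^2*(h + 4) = h^3 - 2*h^2 - 15*h + 36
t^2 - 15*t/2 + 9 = (t - 6)*(t - 3/2)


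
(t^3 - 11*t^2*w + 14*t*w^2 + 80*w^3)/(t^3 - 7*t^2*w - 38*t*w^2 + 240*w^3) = (t + 2*w)/(t + 6*w)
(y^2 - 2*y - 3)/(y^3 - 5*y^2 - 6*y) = (y - 3)/(y*(y - 6))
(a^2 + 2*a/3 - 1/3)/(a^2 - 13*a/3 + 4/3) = (a + 1)/(a - 4)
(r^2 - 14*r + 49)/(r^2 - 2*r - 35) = (r - 7)/(r + 5)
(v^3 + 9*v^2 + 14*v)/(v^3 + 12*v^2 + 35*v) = (v + 2)/(v + 5)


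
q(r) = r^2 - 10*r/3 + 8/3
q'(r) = 2*r - 10/3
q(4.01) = 5.38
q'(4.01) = 4.69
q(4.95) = 10.67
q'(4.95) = 6.57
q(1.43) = -0.06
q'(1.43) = -0.47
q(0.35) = 1.62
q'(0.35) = -2.63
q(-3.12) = 22.80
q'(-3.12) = -9.57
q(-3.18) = 23.38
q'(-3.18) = -9.69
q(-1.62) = 10.69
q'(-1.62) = -6.57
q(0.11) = 2.31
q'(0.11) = -3.11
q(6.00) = 18.67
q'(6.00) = 8.67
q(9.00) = 53.67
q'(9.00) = 14.67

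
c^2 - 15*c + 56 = (c - 8)*(c - 7)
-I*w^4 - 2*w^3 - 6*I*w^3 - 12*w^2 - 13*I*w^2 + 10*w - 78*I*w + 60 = (w + 6)*(w - 5*I)*(w + 2*I)*(-I*w + 1)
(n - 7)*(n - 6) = n^2 - 13*n + 42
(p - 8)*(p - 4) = p^2 - 12*p + 32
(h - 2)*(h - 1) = h^2 - 3*h + 2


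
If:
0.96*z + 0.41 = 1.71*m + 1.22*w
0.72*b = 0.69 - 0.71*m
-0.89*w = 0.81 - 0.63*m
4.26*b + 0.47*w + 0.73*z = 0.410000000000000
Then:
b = -0.12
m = 1.09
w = -0.14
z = 1.35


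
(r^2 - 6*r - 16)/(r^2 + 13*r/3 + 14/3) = 3*(r - 8)/(3*r + 7)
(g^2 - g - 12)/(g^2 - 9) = (g - 4)/(g - 3)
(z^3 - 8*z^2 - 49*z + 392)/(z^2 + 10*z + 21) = (z^2 - 15*z + 56)/(z + 3)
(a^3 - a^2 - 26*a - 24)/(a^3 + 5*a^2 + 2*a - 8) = (a^2 - 5*a - 6)/(a^2 + a - 2)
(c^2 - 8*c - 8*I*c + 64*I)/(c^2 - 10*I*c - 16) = (c - 8)/(c - 2*I)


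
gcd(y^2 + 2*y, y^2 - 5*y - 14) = y + 2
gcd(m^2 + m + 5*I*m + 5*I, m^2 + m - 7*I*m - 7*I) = m + 1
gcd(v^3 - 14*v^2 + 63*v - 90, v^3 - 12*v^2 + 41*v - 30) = v^2 - 11*v + 30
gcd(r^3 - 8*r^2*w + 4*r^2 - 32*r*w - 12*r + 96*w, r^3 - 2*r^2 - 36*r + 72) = r^2 + 4*r - 12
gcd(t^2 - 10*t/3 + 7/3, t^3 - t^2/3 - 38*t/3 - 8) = 1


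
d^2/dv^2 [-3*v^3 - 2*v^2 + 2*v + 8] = -18*v - 4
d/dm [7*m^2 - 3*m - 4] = 14*m - 3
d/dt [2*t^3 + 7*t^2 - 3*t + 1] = 6*t^2 + 14*t - 3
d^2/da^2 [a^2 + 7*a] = 2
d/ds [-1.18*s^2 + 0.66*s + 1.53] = 0.66 - 2.36*s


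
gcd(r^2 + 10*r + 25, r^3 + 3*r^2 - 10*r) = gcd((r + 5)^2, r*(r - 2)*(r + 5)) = r + 5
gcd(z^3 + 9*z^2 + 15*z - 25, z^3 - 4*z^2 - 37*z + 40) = z^2 + 4*z - 5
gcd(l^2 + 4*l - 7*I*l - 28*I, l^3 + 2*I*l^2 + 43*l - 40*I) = 1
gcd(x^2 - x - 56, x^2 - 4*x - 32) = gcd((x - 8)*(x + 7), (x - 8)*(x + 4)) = x - 8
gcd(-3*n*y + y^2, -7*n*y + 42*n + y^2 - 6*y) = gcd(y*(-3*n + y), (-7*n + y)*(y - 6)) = 1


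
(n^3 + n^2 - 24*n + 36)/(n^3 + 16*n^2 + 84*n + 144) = (n^2 - 5*n + 6)/(n^2 + 10*n + 24)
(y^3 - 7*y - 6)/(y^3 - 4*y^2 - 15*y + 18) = (y^3 - 7*y - 6)/(y^3 - 4*y^2 - 15*y + 18)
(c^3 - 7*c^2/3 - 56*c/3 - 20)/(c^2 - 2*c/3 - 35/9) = 3*(c^2 - 4*c - 12)/(3*c - 7)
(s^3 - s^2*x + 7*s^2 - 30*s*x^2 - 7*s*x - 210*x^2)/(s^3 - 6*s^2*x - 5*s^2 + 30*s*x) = (s^2 + 5*s*x + 7*s + 35*x)/(s*(s - 5))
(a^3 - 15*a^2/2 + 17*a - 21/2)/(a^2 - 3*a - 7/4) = 2*(a^2 - 4*a + 3)/(2*a + 1)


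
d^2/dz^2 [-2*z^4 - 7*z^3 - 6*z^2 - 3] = -24*z^2 - 42*z - 12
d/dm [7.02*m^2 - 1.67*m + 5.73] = 14.04*m - 1.67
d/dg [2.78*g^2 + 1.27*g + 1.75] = 5.56*g + 1.27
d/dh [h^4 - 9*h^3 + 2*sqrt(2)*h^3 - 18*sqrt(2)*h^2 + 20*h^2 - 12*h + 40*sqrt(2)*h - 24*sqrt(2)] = 4*h^3 - 27*h^2 + 6*sqrt(2)*h^2 - 36*sqrt(2)*h + 40*h - 12 + 40*sqrt(2)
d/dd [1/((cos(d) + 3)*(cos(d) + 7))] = 2*(cos(d) + 5)*sin(d)/((cos(d) + 3)^2*(cos(d) + 7)^2)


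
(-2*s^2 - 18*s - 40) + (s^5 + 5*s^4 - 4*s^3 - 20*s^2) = s^5 + 5*s^4 - 4*s^3 - 22*s^2 - 18*s - 40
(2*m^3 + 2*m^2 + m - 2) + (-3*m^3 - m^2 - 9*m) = -m^3 + m^2 - 8*m - 2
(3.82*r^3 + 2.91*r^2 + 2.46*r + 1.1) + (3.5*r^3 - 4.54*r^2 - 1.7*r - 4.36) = 7.32*r^3 - 1.63*r^2 + 0.76*r - 3.26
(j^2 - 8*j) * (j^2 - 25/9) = j^4 - 8*j^3 - 25*j^2/9 + 200*j/9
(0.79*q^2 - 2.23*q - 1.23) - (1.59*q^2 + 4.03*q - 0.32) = -0.8*q^2 - 6.26*q - 0.91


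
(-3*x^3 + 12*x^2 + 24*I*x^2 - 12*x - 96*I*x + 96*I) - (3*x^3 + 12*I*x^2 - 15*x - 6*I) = -6*x^3 + 12*x^2 + 12*I*x^2 + 3*x - 96*I*x + 102*I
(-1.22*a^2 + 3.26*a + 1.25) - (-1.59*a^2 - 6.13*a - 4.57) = 0.37*a^2 + 9.39*a + 5.82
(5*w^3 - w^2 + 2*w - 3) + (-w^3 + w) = 4*w^3 - w^2 + 3*w - 3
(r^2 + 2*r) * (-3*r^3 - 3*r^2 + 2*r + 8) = -3*r^5 - 9*r^4 - 4*r^3 + 12*r^2 + 16*r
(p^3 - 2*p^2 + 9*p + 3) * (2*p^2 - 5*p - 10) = 2*p^5 - 9*p^4 + 18*p^3 - 19*p^2 - 105*p - 30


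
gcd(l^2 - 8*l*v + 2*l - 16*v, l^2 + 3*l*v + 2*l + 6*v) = l + 2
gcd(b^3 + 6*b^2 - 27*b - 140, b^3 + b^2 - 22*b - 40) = b^2 - b - 20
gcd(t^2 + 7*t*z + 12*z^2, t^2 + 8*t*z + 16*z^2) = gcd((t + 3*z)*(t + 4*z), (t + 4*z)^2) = t + 4*z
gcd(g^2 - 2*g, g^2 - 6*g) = g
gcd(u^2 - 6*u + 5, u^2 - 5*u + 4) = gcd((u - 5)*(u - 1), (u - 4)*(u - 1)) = u - 1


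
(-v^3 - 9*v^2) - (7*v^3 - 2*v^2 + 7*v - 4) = -8*v^3 - 7*v^2 - 7*v + 4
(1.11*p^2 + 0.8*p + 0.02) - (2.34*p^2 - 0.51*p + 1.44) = -1.23*p^2 + 1.31*p - 1.42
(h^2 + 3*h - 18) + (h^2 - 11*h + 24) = 2*h^2 - 8*h + 6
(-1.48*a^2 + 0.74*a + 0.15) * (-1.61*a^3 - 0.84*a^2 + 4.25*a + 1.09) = 2.3828*a^5 + 0.0517999999999998*a^4 - 7.1531*a^3 + 1.4058*a^2 + 1.4441*a + 0.1635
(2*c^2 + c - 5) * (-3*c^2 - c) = -6*c^4 - 5*c^3 + 14*c^2 + 5*c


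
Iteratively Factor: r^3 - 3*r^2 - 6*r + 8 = (r - 1)*(r^2 - 2*r - 8) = (r - 1)*(r + 2)*(r - 4)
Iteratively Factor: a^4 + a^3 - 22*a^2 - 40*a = (a)*(a^3 + a^2 - 22*a - 40) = a*(a + 4)*(a^2 - 3*a - 10) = a*(a - 5)*(a + 4)*(a + 2)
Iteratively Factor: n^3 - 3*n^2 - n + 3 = (n + 1)*(n^2 - 4*n + 3) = (n - 1)*(n + 1)*(n - 3)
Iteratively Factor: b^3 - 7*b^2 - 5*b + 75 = (b + 3)*(b^2 - 10*b + 25) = (b - 5)*(b + 3)*(b - 5)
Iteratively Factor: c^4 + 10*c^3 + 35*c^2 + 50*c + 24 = (c + 3)*(c^3 + 7*c^2 + 14*c + 8) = (c + 3)*(c + 4)*(c^2 + 3*c + 2) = (c + 1)*(c + 3)*(c + 4)*(c + 2)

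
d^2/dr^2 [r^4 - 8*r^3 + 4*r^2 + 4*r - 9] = 12*r^2 - 48*r + 8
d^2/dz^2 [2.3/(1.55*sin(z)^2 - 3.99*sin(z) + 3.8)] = (-22.103*sin(z)^4 + 42.67305*sin(z)^3 + 50.72627*sin(z)^2 - 120.2187*sin(z) + 46.13846)/(1.55*sin(z)^2 - 3.99*sin(z) + 3.8)^3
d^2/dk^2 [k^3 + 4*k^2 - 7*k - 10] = 6*k + 8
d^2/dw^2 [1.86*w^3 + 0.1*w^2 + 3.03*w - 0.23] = 11.16*w + 0.2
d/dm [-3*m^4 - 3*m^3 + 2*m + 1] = -12*m^3 - 9*m^2 + 2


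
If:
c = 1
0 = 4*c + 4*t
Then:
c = 1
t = -1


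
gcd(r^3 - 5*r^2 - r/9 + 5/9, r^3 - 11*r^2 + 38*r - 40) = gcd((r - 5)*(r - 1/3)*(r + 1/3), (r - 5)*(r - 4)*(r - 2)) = r - 5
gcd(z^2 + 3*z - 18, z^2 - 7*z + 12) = z - 3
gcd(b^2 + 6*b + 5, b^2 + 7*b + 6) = b + 1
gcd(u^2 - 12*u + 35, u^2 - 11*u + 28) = u - 7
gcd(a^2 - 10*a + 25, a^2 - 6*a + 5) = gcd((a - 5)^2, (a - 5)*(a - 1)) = a - 5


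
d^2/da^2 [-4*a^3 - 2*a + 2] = -24*a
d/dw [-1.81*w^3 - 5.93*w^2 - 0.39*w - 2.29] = -5.43*w^2 - 11.86*w - 0.39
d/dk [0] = 0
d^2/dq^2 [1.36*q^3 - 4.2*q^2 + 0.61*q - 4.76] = 8.16*q - 8.4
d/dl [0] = 0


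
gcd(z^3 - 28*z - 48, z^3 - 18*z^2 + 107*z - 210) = z - 6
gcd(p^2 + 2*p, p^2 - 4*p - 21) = 1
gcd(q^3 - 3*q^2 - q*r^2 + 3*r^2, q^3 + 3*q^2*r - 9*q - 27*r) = q - 3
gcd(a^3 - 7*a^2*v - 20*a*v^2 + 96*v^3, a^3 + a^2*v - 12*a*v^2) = -a^2 - a*v + 12*v^2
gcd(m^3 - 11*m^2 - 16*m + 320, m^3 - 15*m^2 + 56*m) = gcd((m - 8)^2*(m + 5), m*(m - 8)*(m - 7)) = m - 8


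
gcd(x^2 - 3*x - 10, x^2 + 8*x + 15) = 1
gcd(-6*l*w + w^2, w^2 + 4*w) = w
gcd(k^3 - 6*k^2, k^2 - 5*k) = k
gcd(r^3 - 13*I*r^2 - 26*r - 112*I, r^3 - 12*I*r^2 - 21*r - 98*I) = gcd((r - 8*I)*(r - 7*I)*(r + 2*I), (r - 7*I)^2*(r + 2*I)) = r^2 - 5*I*r + 14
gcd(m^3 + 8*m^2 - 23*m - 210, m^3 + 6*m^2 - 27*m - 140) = m^2 + 2*m - 35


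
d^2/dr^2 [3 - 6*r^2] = -12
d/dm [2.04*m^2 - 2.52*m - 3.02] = 4.08*m - 2.52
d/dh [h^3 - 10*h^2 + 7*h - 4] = 3*h^2 - 20*h + 7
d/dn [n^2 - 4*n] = 2*n - 4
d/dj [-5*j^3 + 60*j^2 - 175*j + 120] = -15*j^2 + 120*j - 175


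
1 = 1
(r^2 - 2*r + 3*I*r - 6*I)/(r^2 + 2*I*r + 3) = (r - 2)/(r - I)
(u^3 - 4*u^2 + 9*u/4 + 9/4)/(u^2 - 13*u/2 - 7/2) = (2*u^2 - 9*u + 9)/(2*(u - 7))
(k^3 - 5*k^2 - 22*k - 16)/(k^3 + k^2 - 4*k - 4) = (k - 8)/(k - 2)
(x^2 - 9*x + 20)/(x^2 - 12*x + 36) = (x^2 - 9*x + 20)/(x^2 - 12*x + 36)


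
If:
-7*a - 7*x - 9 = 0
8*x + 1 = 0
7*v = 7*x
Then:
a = -65/56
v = -1/8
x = -1/8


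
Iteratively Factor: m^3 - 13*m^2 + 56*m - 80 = (m - 5)*(m^2 - 8*m + 16) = (m - 5)*(m - 4)*(m - 4)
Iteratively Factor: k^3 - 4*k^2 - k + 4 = (k - 4)*(k^2 - 1) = (k - 4)*(k + 1)*(k - 1)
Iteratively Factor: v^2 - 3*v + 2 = (v - 2)*(v - 1)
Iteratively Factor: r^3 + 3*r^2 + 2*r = (r)*(r^2 + 3*r + 2) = r*(r + 2)*(r + 1)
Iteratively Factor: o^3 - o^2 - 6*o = (o + 2)*(o^2 - 3*o) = (o - 3)*(o + 2)*(o)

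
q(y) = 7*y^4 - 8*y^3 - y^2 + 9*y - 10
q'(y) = 28*y^3 - 24*y^2 - 2*y + 9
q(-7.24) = 22141.68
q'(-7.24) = -11860.64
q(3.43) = 655.17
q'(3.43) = 849.68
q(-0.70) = -12.37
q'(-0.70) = -10.96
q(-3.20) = 947.11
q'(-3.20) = -1147.86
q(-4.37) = 3152.04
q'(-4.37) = -2777.28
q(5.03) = 3472.81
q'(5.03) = 2955.10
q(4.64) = 2455.72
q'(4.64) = 2280.14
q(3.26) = 522.17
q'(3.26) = 717.50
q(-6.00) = 10700.00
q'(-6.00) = -6891.00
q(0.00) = -10.00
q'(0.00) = 9.00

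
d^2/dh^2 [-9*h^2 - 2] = -18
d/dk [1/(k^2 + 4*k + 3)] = 2*(-k - 2)/(k^2 + 4*k + 3)^2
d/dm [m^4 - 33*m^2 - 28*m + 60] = 4*m^3 - 66*m - 28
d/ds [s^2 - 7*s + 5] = 2*s - 7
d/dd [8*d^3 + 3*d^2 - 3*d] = 24*d^2 + 6*d - 3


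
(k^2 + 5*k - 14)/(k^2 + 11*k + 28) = (k - 2)/(k + 4)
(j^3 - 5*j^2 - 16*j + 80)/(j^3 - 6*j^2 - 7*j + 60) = (j + 4)/(j + 3)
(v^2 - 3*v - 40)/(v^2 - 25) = (v - 8)/(v - 5)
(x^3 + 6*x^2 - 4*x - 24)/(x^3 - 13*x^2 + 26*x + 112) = (x^2 + 4*x - 12)/(x^2 - 15*x + 56)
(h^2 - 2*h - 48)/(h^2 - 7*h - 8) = (h + 6)/(h + 1)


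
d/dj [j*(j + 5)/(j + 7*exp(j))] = (-j*(j + 5)*(7*exp(j) + 1) + (j + 7*exp(j))*(2*j + 5))/(j + 7*exp(j))^2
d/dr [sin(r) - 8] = cos(r)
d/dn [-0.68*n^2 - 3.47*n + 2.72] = -1.36*n - 3.47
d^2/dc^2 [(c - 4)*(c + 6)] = 2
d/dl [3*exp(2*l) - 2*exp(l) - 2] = (6*exp(l) - 2)*exp(l)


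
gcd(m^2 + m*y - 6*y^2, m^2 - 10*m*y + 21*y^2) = 1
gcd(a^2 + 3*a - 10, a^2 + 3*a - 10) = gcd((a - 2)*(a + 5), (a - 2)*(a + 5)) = a^2 + 3*a - 10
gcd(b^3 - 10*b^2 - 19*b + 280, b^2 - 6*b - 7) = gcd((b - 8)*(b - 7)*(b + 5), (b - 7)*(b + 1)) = b - 7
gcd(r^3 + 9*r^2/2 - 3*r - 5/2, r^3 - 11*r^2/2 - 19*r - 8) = r + 1/2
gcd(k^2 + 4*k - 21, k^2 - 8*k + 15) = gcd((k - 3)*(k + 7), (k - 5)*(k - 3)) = k - 3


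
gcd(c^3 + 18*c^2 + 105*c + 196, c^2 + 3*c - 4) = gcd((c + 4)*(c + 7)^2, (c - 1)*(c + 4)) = c + 4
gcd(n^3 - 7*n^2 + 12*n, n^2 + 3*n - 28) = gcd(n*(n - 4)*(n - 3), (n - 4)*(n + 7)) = n - 4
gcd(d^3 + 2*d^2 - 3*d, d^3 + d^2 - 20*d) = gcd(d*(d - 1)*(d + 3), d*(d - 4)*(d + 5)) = d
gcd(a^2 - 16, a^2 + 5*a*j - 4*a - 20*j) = a - 4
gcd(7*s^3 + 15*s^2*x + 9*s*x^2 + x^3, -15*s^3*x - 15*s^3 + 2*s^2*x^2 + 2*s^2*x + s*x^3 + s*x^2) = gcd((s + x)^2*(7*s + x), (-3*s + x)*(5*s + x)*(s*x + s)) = 1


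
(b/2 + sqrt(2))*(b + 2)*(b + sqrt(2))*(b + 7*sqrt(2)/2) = b^4/2 + b^3 + 13*sqrt(2)*b^3/4 + 13*sqrt(2)*b^2/2 + 25*b^2/2 + 7*sqrt(2)*b + 25*b + 14*sqrt(2)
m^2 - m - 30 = (m - 6)*(m + 5)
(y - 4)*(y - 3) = y^2 - 7*y + 12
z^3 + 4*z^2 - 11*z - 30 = (z - 3)*(z + 2)*(z + 5)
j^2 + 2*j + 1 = (j + 1)^2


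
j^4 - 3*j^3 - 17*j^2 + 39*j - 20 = (j - 5)*(j - 1)^2*(j + 4)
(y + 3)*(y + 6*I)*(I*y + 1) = I*y^3 - 5*y^2 + 3*I*y^2 - 15*y + 6*I*y + 18*I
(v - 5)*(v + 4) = v^2 - v - 20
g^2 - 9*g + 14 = (g - 7)*(g - 2)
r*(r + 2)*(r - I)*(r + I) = r^4 + 2*r^3 + r^2 + 2*r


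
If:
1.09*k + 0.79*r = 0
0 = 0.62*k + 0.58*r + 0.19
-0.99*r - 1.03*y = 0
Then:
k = 1.05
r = -1.45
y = 1.40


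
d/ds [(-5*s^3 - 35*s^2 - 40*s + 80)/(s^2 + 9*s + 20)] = 5*(-s^2 - 10*s - 19)/(s^2 + 10*s + 25)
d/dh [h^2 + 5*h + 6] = 2*h + 5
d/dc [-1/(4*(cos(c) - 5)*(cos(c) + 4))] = (sin(c) - sin(2*c))/(4*(cos(c) - 5)^2*(cos(c) + 4)^2)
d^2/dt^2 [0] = 0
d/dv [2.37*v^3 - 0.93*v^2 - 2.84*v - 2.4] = 7.11*v^2 - 1.86*v - 2.84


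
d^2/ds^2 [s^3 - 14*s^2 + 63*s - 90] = 6*s - 28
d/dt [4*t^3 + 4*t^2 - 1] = 4*t*(3*t + 2)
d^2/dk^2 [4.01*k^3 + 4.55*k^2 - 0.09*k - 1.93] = 24.06*k + 9.1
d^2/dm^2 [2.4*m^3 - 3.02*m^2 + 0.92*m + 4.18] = 14.4*m - 6.04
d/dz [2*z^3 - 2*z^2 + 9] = 2*z*(3*z - 2)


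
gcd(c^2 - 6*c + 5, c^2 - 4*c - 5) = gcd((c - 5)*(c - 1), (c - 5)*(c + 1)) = c - 5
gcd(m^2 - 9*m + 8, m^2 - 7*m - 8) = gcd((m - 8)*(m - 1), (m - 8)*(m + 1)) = m - 8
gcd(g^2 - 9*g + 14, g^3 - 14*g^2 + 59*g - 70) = g^2 - 9*g + 14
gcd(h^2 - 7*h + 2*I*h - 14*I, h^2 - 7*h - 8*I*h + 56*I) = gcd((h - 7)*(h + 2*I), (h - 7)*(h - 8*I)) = h - 7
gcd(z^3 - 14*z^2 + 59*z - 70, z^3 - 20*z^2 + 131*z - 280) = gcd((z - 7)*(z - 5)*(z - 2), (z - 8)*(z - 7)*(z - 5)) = z^2 - 12*z + 35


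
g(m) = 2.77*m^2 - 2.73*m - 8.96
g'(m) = 5.54*m - 2.73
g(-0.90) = -4.26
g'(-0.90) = -7.72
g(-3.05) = 25.13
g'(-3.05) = -19.63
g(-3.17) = 27.53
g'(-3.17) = -20.29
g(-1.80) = 4.93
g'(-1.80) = -12.70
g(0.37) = -9.59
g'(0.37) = -0.68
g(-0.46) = -7.12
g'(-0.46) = -5.28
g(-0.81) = -4.93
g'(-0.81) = -7.22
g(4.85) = 42.96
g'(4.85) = 24.14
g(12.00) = 357.16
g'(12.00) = 63.75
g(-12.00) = 422.68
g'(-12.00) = -69.21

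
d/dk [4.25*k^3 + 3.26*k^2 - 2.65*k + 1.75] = 12.75*k^2 + 6.52*k - 2.65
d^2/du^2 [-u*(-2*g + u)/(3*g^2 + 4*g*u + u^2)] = 6*g*(-11*g^3 - 6*g^2*u + 3*g*u^2 + 2*u^3)/(27*g^6 + 108*g^5*u + 171*g^4*u^2 + 136*g^3*u^3 + 57*g^2*u^4 + 12*g*u^5 + u^6)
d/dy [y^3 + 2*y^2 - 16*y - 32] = 3*y^2 + 4*y - 16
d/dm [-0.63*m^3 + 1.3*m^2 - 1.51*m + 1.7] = -1.89*m^2 + 2.6*m - 1.51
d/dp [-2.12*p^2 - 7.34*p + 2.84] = -4.24*p - 7.34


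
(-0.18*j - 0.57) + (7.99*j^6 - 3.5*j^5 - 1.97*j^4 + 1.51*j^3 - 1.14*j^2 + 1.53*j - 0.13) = 7.99*j^6 - 3.5*j^5 - 1.97*j^4 + 1.51*j^3 - 1.14*j^2 + 1.35*j - 0.7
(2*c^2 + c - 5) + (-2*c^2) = c - 5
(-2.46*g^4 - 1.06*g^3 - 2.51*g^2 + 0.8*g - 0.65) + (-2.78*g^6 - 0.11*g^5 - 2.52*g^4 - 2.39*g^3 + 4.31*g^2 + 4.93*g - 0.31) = -2.78*g^6 - 0.11*g^5 - 4.98*g^4 - 3.45*g^3 + 1.8*g^2 + 5.73*g - 0.96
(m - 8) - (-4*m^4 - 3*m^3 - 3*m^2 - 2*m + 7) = 4*m^4 + 3*m^3 + 3*m^2 + 3*m - 15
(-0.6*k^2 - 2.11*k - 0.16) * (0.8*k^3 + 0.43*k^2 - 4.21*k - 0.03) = -0.48*k^5 - 1.946*k^4 + 1.4907*k^3 + 8.8323*k^2 + 0.7369*k + 0.0048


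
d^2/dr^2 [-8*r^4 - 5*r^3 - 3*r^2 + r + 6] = -96*r^2 - 30*r - 6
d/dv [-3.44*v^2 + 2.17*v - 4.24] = 2.17 - 6.88*v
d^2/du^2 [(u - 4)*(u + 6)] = 2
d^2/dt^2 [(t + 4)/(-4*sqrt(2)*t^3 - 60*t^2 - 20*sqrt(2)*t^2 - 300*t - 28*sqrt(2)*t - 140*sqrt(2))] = (-(t + 4)*(3*sqrt(2)*t^2 + 10*sqrt(2)*t + 30*t + 7*sqrt(2) + 75)^2 + (3*sqrt(2)*t^2 + 10*sqrt(2)*t + 30*t + (t + 4)*(3*sqrt(2)*t + 5*sqrt(2) + 15) + 7*sqrt(2) + 75)*(sqrt(2)*t^3 + 5*sqrt(2)*t^2 + 15*t^2 + 7*sqrt(2)*t + 75*t + 35*sqrt(2)))/(2*(sqrt(2)*t^3 + 5*sqrt(2)*t^2 + 15*t^2 + 7*sqrt(2)*t + 75*t + 35*sqrt(2))^3)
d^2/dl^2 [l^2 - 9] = 2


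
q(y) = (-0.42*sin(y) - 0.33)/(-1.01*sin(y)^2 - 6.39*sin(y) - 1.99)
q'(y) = (2.02*sin(y)*cos(y) + 6.39*cos(y))*(-0.42*sin(y) - 0.33)/(-1.01*sin(y)^2 - 6.39*sin(y) - 1.99)^2 - 0.42*cos(y)/(-1.01*sin(y)^2 - 6.39*sin(y) - 1.99) = (-0.6666*sin(y) + 0.2121*cos(2*y) - 1.485)*cos(y)/(1.01*sin(y)^2 + 6.39*sin(y) + 1.99)^2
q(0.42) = 0.11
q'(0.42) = -0.06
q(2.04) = 0.08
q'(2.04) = 0.01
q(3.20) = 0.19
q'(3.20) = 0.47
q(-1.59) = 0.03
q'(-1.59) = 0.00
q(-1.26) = 0.02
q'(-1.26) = -0.03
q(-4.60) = 0.08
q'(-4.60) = 0.00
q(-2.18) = 0.01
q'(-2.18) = 0.09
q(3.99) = -0.01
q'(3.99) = 0.13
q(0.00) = 0.17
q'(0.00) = -0.32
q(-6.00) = 0.12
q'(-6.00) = -0.10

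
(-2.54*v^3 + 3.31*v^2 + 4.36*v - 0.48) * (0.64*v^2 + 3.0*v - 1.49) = -1.6256*v^5 - 5.5016*v^4 + 16.505*v^3 + 7.8409*v^2 - 7.9364*v + 0.7152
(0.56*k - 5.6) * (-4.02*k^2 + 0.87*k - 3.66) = -2.2512*k^3 + 22.9992*k^2 - 6.9216*k + 20.496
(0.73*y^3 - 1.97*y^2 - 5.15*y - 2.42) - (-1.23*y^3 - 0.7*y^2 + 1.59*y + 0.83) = 1.96*y^3 - 1.27*y^2 - 6.74*y - 3.25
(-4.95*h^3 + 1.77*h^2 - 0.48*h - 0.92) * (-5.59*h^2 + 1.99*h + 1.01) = 27.6705*h^5 - 19.7448*h^4 + 1.206*h^3 + 5.9753*h^2 - 2.3156*h - 0.9292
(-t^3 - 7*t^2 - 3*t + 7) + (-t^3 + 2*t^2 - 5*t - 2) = -2*t^3 - 5*t^2 - 8*t + 5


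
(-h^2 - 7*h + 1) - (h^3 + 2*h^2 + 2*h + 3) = -h^3 - 3*h^2 - 9*h - 2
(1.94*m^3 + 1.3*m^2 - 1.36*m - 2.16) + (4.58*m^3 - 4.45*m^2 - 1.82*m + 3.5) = 6.52*m^3 - 3.15*m^2 - 3.18*m + 1.34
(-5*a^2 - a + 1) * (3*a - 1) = -15*a^3 + 2*a^2 + 4*a - 1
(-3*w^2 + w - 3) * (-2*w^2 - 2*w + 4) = 6*w^4 + 4*w^3 - 8*w^2 + 10*w - 12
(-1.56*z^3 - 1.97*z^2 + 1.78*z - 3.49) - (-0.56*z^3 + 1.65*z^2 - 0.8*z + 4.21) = -1.0*z^3 - 3.62*z^2 + 2.58*z - 7.7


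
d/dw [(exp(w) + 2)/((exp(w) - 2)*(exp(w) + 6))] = (-exp(2*w) - 4*exp(w) - 20)*exp(w)/(exp(4*w) + 8*exp(3*w) - 8*exp(2*w) - 96*exp(w) + 144)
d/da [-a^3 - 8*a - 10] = -3*a^2 - 8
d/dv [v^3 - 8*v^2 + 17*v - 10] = 3*v^2 - 16*v + 17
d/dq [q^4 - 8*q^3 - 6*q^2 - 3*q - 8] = 4*q^3 - 24*q^2 - 12*q - 3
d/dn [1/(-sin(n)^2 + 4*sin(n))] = 2*(sin(n) - 2)*cos(n)/((sin(n) - 4)^2*sin(n)^2)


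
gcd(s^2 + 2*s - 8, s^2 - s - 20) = s + 4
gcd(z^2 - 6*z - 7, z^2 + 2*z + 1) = z + 1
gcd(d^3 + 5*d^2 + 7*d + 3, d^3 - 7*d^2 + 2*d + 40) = 1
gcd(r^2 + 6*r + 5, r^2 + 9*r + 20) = r + 5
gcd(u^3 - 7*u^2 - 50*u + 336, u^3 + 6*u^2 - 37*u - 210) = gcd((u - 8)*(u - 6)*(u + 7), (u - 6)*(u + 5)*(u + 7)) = u^2 + u - 42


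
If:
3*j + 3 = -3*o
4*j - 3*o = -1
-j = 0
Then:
No Solution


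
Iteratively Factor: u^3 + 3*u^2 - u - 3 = (u + 3)*(u^2 - 1) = (u - 1)*(u + 3)*(u + 1)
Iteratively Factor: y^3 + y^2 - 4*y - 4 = (y + 2)*(y^2 - y - 2) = (y + 1)*(y + 2)*(y - 2)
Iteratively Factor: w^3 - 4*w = (w)*(w^2 - 4) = w*(w + 2)*(w - 2)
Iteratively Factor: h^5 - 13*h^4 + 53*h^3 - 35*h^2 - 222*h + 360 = (h - 3)*(h^4 - 10*h^3 + 23*h^2 + 34*h - 120) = (h - 4)*(h - 3)*(h^3 - 6*h^2 - h + 30) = (h - 4)*(h - 3)*(h + 2)*(h^2 - 8*h + 15) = (h - 4)*(h - 3)^2*(h + 2)*(h - 5)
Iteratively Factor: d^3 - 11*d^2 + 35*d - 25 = (d - 1)*(d^2 - 10*d + 25) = (d - 5)*(d - 1)*(d - 5)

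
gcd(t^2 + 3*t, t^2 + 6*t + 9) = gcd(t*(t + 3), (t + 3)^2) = t + 3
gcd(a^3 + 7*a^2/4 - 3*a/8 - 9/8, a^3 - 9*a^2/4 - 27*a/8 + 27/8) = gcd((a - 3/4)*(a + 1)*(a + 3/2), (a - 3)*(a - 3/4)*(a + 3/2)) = a^2 + 3*a/4 - 9/8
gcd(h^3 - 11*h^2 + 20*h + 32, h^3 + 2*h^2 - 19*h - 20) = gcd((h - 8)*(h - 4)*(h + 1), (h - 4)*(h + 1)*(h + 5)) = h^2 - 3*h - 4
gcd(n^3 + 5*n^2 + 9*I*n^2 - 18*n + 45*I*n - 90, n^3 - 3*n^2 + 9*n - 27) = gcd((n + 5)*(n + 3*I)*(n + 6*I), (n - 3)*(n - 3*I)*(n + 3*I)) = n + 3*I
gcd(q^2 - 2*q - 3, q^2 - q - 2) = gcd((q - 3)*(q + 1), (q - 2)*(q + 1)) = q + 1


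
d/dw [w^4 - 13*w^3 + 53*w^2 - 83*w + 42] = 4*w^3 - 39*w^2 + 106*w - 83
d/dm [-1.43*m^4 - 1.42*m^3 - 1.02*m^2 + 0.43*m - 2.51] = -5.72*m^3 - 4.26*m^2 - 2.04*m + 0.43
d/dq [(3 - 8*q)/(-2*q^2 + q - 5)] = (16*q^2 - 8*q - (4*q - 1)*(8*q - 3) + 40)/(2*q^2 - q + 5)^2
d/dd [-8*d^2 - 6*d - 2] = -16*d - 6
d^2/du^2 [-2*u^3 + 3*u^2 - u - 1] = 6 - 12*u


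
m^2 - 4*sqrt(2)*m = m*(m - 4*sqrt(2))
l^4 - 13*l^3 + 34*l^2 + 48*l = l*(l - 8)*(l - 6)*(l + 1)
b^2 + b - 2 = (b - 1)*(b + 2)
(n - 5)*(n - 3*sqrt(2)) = n^2 - 5*n - 3*sqrt(2)*n + 15*sqrt(2)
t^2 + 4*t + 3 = (t + 1)*(t + 3)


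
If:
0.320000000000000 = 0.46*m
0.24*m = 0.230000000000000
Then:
No Solution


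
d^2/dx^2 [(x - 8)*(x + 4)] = 2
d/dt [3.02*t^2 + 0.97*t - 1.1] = 6.04*t + 0.97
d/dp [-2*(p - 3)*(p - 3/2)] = 9 - 4*p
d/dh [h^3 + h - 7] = 3*h^2 + 1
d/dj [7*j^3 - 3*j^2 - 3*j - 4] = 21*j^2 - 6*j - 3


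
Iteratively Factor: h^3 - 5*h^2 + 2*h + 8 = (h + 1)*(h^2 - 6*h + 8) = (h - 2)*(h + 1)*(h - 4)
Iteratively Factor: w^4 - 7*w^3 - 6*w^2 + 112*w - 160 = (w - 5)*(w^3 - 2*w^2 - 16*w + 32) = (w - 5)*(w - 4)*(w^2 + 2*w - 8) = (w - 5)*(w - 4)*(w + 4)*(w - 2)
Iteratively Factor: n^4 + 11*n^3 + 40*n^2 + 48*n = (n + 4)*(n^3 + 7*n^2 + 12*n) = (n + 4)^2*(n^2 + 3*n) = n*(n + 4)^2*(n + 3)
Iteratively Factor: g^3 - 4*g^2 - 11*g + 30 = (g - 5)*(g^2 + g - 6) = (g - 5)*(g + 3)*(g - 2)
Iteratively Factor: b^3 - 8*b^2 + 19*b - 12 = (b - 4)*(b^2 - 4*b + 3) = (b - 4)*(b - 3)*(b - 1)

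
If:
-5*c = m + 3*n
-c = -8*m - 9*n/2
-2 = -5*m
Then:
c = 26/85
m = 2/5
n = -164/255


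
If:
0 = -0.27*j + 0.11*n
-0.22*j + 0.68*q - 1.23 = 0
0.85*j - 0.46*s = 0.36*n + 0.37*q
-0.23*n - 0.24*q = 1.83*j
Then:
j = -0.18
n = -0.43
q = 1.75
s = -1.40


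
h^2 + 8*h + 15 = (h + 3)*(h + 5)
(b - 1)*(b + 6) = b^2 + 5*b - 6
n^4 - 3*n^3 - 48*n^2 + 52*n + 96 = (n - 8)*(n - 2)*(n + 1)*(n + 6)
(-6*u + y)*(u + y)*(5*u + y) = -30*u^3 - 31*u^2*y + y^3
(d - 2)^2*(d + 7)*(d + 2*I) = d^4 + 3*d^3 + 2*I*d^3 - 24*d^2 + 6*I*d^2 + 28*d - 48*I*d + 56*I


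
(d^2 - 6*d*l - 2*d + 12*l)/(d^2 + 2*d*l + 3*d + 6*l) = (d^2 - 6*d*l - 2*d + 12*l)/(d^2 + 2*d*l + 3*d + 6*l)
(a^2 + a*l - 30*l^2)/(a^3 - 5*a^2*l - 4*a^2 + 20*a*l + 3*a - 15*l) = (a + 6*l)/(a^2 - 4*a + 3)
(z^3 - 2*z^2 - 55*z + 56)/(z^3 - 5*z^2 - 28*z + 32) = (z + 7)/(z + 4)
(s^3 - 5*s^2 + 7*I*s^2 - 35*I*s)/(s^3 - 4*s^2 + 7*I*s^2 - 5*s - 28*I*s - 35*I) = s/(s + 1)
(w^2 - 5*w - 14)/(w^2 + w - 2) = (w - 7)/(w - 1)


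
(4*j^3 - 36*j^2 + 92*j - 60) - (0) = 4*j^3 - 36*j^2 + 92*j - 60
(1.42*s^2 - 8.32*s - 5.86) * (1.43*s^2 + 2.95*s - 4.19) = 2.0306*s^4 - 7.7086*s^3 - 38.8736*s^2 + 17.5738*s + 24.5534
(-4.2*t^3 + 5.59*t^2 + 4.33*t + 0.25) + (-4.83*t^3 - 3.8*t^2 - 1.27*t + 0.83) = -9.03*t^3 + 1.79*t^2 + 3.06*t + 1.08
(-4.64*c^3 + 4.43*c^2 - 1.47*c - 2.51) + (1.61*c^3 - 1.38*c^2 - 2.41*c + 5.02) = -3.03*c^3 + 3.05*c^2 - 3.88*c + 2.51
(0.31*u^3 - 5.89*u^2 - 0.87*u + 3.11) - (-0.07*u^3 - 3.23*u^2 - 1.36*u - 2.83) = 0.38*u^3 - 2.66*u^2 + 0.49*u + 5.94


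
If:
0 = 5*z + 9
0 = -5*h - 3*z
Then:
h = 27/25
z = -9/5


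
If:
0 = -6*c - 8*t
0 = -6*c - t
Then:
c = 0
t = 0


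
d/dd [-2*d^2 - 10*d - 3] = -4*d - 10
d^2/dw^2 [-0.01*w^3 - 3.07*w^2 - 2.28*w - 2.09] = -0.06*w - 6.14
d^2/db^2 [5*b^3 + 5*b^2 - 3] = 30*b + 10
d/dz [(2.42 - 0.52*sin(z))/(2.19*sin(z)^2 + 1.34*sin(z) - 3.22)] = (1.1388*sin(z)^2 - 10.5996*sin(z) - 1.5684)*cos(z)/(4.7961*sin(z)^4 + 5.8692*sin(z)^3 - 12.308*sin(z)^2 - 8.6296*sin(z) + 10.3684)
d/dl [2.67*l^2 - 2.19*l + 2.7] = 5.34*l - 2.19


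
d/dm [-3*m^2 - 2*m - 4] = -6*m - 2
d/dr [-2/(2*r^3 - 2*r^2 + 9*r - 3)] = 2*(6*r^2 - 4*r + 9)/(2*r^3 - 2*r^2 + 9*r - 3)^2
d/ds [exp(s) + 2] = exp(s)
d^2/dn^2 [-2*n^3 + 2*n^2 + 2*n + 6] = 4 - 12*n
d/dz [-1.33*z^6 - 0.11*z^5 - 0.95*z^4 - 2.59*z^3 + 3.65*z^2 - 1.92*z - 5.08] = -7.98*z^5 - 0.55*z^4 - 3.8*z^3 - 7.77*z^2 + 7.3*z - 1.92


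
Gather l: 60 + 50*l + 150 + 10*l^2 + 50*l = 10*l^2 + 100*l + 210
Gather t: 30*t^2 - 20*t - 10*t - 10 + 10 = 30*t^2 - 30*t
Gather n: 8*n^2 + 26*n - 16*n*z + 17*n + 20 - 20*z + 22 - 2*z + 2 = 8*n^2 + n*(43 - 16*z) - 22*z + 44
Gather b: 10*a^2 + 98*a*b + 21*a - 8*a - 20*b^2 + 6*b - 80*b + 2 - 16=10*a^2 + 13*a - 20*b^2 + b*(98*a - 74) - 14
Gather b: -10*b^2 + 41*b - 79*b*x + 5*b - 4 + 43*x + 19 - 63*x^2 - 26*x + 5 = -10*b^2 + b*(46 - 79*x) - 63*x^2 + 17*x + 20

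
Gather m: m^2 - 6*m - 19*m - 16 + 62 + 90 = m^2 - 25*m + 136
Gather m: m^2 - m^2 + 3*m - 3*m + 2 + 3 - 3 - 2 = 0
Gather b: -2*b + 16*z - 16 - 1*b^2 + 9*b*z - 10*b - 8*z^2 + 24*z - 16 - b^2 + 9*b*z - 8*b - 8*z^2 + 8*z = -2*b^2 + b*(18*z - 20) - 16*z^2 + 48*z - 32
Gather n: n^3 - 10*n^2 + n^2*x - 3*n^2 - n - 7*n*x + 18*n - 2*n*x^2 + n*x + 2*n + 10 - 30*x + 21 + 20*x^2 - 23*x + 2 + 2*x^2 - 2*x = n^3 + n^2*(x - 13) + n*(-2*x^2 - 6*x + 19) + 22*x^2 - 55*x + 33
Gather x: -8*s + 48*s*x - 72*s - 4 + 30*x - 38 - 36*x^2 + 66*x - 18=-80*s - 36*x^2 + x*(48*s + 96) - 60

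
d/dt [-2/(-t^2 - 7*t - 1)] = 2*(-2*t - 7)/(t^2 + 7*t + 1)^2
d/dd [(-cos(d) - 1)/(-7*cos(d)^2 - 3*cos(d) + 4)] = 7*sin(d)/(7*cos(d) - 4)^2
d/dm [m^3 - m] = 3*m^2 - 1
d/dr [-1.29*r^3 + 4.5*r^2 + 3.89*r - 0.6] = -3.87*r^2 + 9.0*r + 3.89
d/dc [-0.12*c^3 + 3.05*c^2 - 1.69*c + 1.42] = -0.36*c^2 + 6.1*c - 1.69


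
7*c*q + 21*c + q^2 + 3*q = (7*c + q)*(q + 3)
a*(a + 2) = a^2 + 2*a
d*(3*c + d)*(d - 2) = 3*c*d^2 - 6*c*d + d^3 - 2*d^2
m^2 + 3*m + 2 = (m + 1)*(m + 2)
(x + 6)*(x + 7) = x^2 + 13*x + 42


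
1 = 1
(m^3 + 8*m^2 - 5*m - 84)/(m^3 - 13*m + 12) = (m + 7)/(m - 1)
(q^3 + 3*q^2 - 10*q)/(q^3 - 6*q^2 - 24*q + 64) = q*(q + 5)/(q^2 - 4*q - 32)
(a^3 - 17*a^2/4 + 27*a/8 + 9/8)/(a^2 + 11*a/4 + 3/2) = (8*a^3 - 34*a^2 + 27*a + 9)/(2*(4*a^2 + 11*a + 6))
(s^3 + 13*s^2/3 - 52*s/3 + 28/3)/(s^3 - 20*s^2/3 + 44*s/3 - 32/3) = (3*s^2 + 19*s - 14)/(3*s^2 - 14*s + 16)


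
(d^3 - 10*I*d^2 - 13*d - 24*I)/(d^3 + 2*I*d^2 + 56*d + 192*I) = (d^2 - 2*I*d + 3)/(d^2 + 10*I*d - 24)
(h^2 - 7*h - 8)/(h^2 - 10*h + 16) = (h + 1)/(h - 2)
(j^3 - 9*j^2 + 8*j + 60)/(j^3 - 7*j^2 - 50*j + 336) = (j^2 - 3*j - 10)/(j^2 - j - 56)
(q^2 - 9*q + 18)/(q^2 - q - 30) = (q - 3)/(q + 5)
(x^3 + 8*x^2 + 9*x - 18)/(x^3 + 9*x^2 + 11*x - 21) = (x + 6)/(x + 7)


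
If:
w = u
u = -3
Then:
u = -3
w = -3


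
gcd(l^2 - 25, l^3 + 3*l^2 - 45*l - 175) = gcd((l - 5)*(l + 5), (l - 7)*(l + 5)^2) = l + 5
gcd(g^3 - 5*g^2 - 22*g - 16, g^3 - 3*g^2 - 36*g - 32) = g^2 - 7*g - 8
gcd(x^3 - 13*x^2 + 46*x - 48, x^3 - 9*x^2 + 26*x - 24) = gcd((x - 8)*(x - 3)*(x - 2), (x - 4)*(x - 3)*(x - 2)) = x^2 - 5*x + 6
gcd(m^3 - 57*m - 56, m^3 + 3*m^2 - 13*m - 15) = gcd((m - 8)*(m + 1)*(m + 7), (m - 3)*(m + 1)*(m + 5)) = m + 1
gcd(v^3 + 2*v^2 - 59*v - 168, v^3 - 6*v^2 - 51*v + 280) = v^2 - v - 56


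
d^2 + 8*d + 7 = (d + 1)*(d + 7)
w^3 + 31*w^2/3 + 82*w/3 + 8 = (w + 1/3)*(w + 4)*(w + 6)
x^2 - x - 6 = (x - 3)*(x + 2)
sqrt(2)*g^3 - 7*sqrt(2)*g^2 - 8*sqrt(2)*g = g*(g - 8)*(sqrt(2)*g + sqrt(2))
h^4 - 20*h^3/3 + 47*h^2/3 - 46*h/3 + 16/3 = (h - 8/3)*(h - 2)*(h - 1)^2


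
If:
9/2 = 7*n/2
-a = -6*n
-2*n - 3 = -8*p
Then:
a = 54/7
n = 9/7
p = 39/56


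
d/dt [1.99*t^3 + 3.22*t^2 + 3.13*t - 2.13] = 5.97*t^2 + 6.44*t + 3.13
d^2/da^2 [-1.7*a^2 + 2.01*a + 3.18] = -3.40000000000000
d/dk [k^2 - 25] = 2*k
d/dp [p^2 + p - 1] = 2*p + 1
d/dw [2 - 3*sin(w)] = -3*cos(w)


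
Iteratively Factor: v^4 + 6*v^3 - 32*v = (v + 4)*(v^3 + 2*v^2 - 8*v) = (v + 4)^2*(v^2 - 2*v) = v*(v + 4)^2*(v - 2)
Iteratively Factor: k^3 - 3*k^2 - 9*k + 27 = (k - 3)*(k^2 - 9) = (k - 3)^2*(k + 3)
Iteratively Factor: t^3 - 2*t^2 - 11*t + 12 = (t - 1)*(t^2 - t - 12) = (t - 4)*(t - 1)*(t + 3)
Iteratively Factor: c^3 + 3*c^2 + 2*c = (c + 2)*(c^2 + c) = (c + 1)*(c + 2)*(c)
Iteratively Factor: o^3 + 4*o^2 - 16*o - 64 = (o - 4)*(o^2 + 8*o + 16) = (o - 4)*(o + 4)*(o + 4)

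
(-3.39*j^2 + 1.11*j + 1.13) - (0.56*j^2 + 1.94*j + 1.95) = -3.95*j^2 - 0.83*j - 0.82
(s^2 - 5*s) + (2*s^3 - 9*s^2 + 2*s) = 2*s^3 - 8*s^2 - 3*s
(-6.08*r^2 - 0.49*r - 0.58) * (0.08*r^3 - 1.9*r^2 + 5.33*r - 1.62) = -0.4864*r^5 + 11.5128*r^4 - 31.5218*r^3 + 8.3399*r^2 - 2.2976*r + 0.9396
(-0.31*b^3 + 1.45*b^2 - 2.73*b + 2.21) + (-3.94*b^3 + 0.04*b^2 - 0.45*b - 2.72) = -4.25*b^3 + 1.49*b^2 - 3.18*b - 0.51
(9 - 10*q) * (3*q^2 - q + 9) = -30*q^3 + 37*q^2 - 99*q + 81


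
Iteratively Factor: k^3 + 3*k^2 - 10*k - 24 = (k + 2)*(k^2 + k - 12) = (k + 2)*(k + 4)*(k - 3)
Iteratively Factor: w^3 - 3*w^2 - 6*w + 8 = (w - 4)*(w^2 + w - 2) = (w - 4)*(w + 2)*(w - 1)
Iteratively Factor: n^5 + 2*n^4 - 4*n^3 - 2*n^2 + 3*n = (n - 1)*(n^4 + 3*n^3 - n^2 - 3*n) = (n - 1)*(n + 1)*(n^3 + 2*n^2 - 3*n) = (n - 1)*(n + 1)*(n + 3)*(n^2 - n) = (n - 1)^2*(n + 1)*(n + 3)*(n)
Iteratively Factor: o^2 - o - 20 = (o - 5)*(o + 4)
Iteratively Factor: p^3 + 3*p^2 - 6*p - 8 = (p - 2)*(p^2 + 5*p + 4) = (p - 2)*(p + 4)*(p + 1)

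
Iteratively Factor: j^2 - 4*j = (j - 4)*(j)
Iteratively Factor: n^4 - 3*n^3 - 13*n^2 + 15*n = (n)*(n^3 - 3*n^2 - 13*n + 15) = n*(n - 1)*(n^2 - 2*n - 15) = n*(n - 1)*(n + 3)*(n - 5)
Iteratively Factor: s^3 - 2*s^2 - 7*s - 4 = (s + 1)*(s^2 - 3*s - 4) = (s - 4)*(s + 1)*(s + 1)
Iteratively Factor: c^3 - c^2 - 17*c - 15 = (c + 3)*(c^2 - 4*c - 5) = (c + 1)*(c + 3)*(c - 5)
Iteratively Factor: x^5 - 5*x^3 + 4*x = (x + 1)*(x^4 - x^3 - 4*x^2 + 4*x) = (x + 1)*(x + 2)*(x^3 - 3*x^2 + 2*x) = x*(x + 1)*(x + 2)*(x^2 - 3*x + 2) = x*(x - 2)*(x + 1)*(x + 2)*(x - 1)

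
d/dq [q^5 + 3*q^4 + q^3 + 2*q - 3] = 5*q^4 + 12*q^3 + 3*q^2 + 2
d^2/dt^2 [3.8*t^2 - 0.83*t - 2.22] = 7.60000000000000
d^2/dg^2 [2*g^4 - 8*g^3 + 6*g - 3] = 24*g*(g - 2)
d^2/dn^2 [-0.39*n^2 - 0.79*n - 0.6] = -0.780000000000000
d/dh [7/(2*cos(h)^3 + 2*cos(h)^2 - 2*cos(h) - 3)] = 56*(3*cos(h)^2 + 2*cos(h) - 1)*sin(h)/(-4*sin(h)^2 - cos(h) + cos(3*h) - 2)^2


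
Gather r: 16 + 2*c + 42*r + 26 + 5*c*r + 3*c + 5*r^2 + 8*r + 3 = 5*c + 5*r^2 + r*(5*c + 50) + 45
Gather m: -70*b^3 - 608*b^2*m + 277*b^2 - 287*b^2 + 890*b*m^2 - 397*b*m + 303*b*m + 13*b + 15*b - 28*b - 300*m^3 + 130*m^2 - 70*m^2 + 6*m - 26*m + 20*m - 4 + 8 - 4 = -70*b^3 - 10*b^2 - 300*m^3 + m^2*(890*b + 60) + m*(-608*b^2 - 94*b)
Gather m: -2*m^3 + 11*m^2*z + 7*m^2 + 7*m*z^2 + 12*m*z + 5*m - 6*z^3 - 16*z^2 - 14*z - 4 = -2*m^3 + m^2*(11*z + 7) + m*(7*z^2 + 12*z + 5) - 6*z^3 - 16*z^2 - 14*z - 4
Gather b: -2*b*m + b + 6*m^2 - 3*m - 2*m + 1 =b*(1 - 2*m) + 6*m^2 - 5*m + 1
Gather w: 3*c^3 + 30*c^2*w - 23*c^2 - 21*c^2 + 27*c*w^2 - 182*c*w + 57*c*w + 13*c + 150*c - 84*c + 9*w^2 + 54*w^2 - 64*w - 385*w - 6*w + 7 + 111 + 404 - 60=3*c^3 - 44*c^2 + 79*c + w^2*(27*c + 63) + w*(30*c^2 - 125*c - 455) + 462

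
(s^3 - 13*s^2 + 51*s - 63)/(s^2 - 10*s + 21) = s - 3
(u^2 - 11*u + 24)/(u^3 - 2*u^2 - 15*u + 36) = (u - 8)/(u^2 + u - 12)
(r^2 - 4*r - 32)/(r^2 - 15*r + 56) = (r + 4)/(r - 7)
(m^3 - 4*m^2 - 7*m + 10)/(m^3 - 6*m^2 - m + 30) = (m - 1)/(m - 3)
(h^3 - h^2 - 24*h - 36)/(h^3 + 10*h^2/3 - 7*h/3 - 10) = 3*(h - 6)/(3*h - 5)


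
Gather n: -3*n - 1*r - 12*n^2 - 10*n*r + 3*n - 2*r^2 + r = -12*n^2 - 10*n*r - 2*r^2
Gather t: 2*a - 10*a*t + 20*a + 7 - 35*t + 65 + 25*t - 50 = 22*a + t*(-10*a - 10) + 22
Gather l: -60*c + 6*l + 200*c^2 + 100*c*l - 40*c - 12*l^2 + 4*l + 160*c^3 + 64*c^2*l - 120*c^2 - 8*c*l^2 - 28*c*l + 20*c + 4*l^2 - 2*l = 160*c^3 + 80*c^2 - 80*c + l^2*(-8*c - 8) + l*(64*c^2 + 72*c + 8)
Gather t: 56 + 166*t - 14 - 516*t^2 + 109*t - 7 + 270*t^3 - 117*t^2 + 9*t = 270*t^3 - 633*t^2 + 284*t + 35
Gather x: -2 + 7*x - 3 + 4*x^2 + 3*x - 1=4*x^2 + 10*x - 6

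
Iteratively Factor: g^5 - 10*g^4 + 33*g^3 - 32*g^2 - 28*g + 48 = (g - 3)*(g^4 - 7*g^3 + 12*g^2 + 4*g - 16) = (g - 3)*(g - 2)*(g^3 - 5*g^2 + 2*g + 8) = (g - 4)*(g - 3)*(g - 2)*(g^2 - g - 2) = (g - 4)*(g - 3)*(g - 2)^2*(g + 1)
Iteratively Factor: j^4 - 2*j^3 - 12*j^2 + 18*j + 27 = (j - 3)*(j^3 + j^2 - 9*j - 9) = (j - 3)*(j + 3)*(j^2 - 2*j - 3) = (j - 3)^2*(j + 3)*(j + 1)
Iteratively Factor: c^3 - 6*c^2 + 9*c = (c - 3)*(c^2 - 3*c) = (c - 3)^2*(c)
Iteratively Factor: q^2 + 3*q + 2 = (q + 2)*(q + 1)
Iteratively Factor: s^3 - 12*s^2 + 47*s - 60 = (s - 3)*(s^2 - 9*s + 20) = (s - 4)*(s - 3)*(s - 5)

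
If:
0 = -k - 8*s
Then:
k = -8*s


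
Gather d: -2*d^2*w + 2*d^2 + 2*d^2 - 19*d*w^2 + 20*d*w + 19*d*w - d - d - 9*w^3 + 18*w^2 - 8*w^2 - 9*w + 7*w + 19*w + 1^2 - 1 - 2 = d^2*(4 - 2*w) + d*(-19*w^2 + 39*w - 2) - 9*w^3 + 10*w^2 + 17*w - 2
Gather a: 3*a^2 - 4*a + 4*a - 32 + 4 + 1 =3*a^2 - 27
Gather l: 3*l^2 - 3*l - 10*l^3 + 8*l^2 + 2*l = -10*l^3 + 11*l^2 - l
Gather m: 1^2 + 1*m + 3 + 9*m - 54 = 10*m - 50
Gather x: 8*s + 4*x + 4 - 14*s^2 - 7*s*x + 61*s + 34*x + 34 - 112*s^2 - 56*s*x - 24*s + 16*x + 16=-126*s^2 + 45*s + x*(54 - 63*s) + 54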